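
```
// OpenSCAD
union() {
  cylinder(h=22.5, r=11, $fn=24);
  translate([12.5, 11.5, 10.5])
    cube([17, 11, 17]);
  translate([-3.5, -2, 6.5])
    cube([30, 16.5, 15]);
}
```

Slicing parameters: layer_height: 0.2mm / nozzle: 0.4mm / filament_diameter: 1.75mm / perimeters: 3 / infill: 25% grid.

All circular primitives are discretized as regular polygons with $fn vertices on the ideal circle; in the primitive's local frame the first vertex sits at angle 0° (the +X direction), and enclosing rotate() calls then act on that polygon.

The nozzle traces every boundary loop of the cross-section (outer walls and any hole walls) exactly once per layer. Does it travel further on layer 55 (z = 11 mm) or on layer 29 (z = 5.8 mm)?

layer 55 (z = 11 mm)

Layer 55 (z = 11): the r=11 cylinder gives a regular 24-gon of circumradius 11 (constant along its height) (perimeter = 2·24·11.000·sin(180°/24) = 68.92 mm); the cube at (12.5, 11.5) (footprint 17×11) is included at this height (perimeter 56.00 mm); the cube at (-3.5, -2) (footprint 30×16.5) is included at this height (perimeter 93.00 mm); Merging all regions: the regions partially overlap (shared area 202.32 mm²), so the edge portions inside another operand are dropped and the merged outline is re-measured after clipping — boundary = 134.50 mm. So its perimeter = 134.50 mm. Layer 29 (z = 5.8): the r=11 cylinder contributes a regular 24-gon of circumradius 11 (perimeter = 2·24·11.000·sin(180°/24) = 68.92 mm); the cube at (12.5, 11.5) is not intersected at this z (z outside [10.5, 27.5]); the cube at (-3.5, -2) is absent (z outside [6.5, 21.5]); Combining (union): only the r=11 cylinder is present, so the union is just that shape — boundary = 68.92 mm. So its perimeter = 68.92 mm. Layer 55 is larger (134.50 vs 68.92 mm).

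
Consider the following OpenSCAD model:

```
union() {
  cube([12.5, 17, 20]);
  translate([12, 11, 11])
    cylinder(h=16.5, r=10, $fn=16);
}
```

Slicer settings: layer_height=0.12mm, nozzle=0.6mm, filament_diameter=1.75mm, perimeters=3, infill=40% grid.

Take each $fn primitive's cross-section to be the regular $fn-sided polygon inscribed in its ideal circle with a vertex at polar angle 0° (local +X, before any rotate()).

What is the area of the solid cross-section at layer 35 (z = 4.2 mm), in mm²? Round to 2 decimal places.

At z = 4.2 mm: the 12.5×17 cube contributes its full rectangle (area 212.50 mm²); the cylinder at (12, 11) is absent (z outside [11, 27.5]); Merging all regions: only the 12.5×17 cube is present, so the union is just that shape — area = 212.50 mm². Overall, the cross-section is a single solid region. Net area = 212.50 mm².

212.50 mm²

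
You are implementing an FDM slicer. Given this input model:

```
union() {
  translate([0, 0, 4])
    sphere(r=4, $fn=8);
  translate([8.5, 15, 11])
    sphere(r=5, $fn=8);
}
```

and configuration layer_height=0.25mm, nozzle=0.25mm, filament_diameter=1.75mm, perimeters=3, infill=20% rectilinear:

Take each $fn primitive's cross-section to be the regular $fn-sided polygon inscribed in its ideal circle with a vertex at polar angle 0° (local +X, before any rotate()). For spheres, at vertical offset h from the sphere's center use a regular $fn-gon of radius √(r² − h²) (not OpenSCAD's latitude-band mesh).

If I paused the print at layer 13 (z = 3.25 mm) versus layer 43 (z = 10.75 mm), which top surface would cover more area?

Layer 13 (z = 3.25): the sphere: section is a regular 8-gon, circumradius = √(r²−h²) = √(4²−0.75²) = 3.929 (area = (8/2)·3.929²·sin(360°/8) = 43.66 mm²); the sphere at (8.5, 15) is not intersected at this z (|z−center|=7.750 > r=5); Merging all regions: only the r=4 sphere is present, so the union is just that shape — area = 43.66 mm². So its area = 43.66 mm². Layer 43 (z = 10.75): the sphere is not intersected at this z (|z−center|=6.750 > r=4); the r=5 sphere at (8.5, 15) slices to a regular 8-gon of circumradius 4.994 (√(r²−h²) with h=0.25 from center) (area = (8/2)·4.994²·sin(360°/8) = 70.53 mm²); Merging all regions: only the r=5 sphere at (8.5, 15) is present, so the union is just that shape — area = 70.53 mm². So its area = 70.53 mm². Layer 43 is larger (70.53 vs 43.66 mm²).

layer 43 (z = 10.75 mm)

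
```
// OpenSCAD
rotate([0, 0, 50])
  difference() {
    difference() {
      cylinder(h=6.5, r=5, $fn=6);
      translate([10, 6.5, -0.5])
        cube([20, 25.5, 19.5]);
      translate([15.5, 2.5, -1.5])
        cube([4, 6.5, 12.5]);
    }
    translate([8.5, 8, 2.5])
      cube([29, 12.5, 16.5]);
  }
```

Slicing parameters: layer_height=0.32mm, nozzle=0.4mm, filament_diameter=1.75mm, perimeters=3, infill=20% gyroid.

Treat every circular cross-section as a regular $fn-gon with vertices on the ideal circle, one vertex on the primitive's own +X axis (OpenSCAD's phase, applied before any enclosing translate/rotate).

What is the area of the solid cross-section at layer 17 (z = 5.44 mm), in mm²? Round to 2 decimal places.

64.95 mm²

At z = 5.44 mm: the cylinder: section is a regular 6-gon, circumradius r=5 (area = (6/2)·5.000²·sin(360°/6) = 64.95 mm²); the 20×25.5 cube at (10, 6.5) contributes its full rectangle (area 510.00 mm²); the cube at (15.5, 2.5) (footprint 4×6.5) is included at this height (area 26.00 mm²); Subtracting the remaining from the first: starting from the r=5 cylinder (64.95 mm²), the 20×25.5 cube at (10, 6.5) misses the remaining region (no effect); the 4×6.5 cube at (15.5, 2.5) misses the remaining region (no effect) — area = 64.95 mm²; the cube at (8.5, 8) (footprint 29×12.5) is included at this height (area 362.50 mm²); After the difference (first − rest): starting from that combined region (64.95 mm²), the 29×12.5 cube at (8.5, 8) misses the remaining region (no effect) — area = 64.95 mm²; (rotated 50° about Z; rotation is an isometry so areas/perimeters/island counts are preserved). Overall, the cross-section is a single solid region. Net area = 64.95 mm².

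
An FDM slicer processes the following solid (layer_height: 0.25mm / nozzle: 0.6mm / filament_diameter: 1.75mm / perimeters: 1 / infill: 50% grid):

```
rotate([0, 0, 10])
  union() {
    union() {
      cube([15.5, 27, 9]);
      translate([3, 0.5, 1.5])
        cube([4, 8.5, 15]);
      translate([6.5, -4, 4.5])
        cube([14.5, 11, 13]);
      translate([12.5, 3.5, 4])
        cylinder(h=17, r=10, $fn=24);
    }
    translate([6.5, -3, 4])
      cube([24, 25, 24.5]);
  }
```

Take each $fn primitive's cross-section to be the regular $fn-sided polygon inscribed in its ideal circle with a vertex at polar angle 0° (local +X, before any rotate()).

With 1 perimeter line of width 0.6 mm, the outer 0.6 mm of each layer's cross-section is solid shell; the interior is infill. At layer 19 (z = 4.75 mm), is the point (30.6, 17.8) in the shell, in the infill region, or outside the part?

outside

At z = 4.75 mm: the 15.5×27 cube contributes its full rectangle; the cube at (3, 0.5) is present — its section is the full 4×8.5 rectangle; the cube at (6.5, -4) is present — its section is the full 14.5×11 rectangle; the cylinder at (12.5, 3.5): section is a regular 24-gon, circumradius r=10; Merging all regions: the regions partially overlap (shared area 343.04 mm²), so overlapping operands fuse into one piece — 1 connected region; the cube at (6.5, -3) is present — its section is the full 24×25 rectangle; Merging all regions: the regions partially overlap (shared area 314.06 mm²), so overlapping operands fuse into one piece — 1 connected region; (whole slice rotated 10° about Z — lengths, areas and connectivity unchanged). Overall, the cross-section is a single solid region. Undo the 10° rotation: the query point maps to (33.226, 12.216) in the un-rotated model frame. The nearest boundary edge runs (30.50, 22.00)→(30.50, -3.00); distance from the point to it = 2.73 mm. The point is not inside any of the regions above, so it lies outside the cross-section (2.73 mm from the nearest boundary).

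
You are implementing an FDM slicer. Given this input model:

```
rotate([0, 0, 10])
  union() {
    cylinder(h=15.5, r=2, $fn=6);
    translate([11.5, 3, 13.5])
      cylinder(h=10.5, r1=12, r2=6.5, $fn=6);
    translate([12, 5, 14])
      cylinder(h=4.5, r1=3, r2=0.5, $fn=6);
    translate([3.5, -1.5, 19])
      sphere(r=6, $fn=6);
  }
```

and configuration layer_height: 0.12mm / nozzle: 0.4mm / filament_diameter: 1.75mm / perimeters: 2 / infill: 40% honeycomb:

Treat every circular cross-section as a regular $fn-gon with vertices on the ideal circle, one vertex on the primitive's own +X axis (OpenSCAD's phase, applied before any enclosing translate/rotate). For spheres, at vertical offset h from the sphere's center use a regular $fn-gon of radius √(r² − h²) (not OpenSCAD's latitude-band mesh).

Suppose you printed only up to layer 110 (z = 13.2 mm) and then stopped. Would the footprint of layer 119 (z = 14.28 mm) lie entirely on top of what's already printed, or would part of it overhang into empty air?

part overhangs

Compare the two slices. At z = 13.2: the r=2 cylinder gives a regular 6-gon of circumradius 2 (constant along its height) (area = (6/2)·2.000²·sin(360°/6) = 10.39 mm²); the cone at (11.5, 3) is not intersected at this z (z outside [13.5, 24]); the cone at (12, 5) does not reach this height (z outside [14, 18.5]); the r=6 sphere at (3.5, -1.5) slices to a regular 6-gon of circumradius 1.536 (√(r²−h²) with h=5.8 from center) (area = (6/2)·1.536²·sin(360°/6) = 6.13 mm²); Merging all regions: the 2 present regions are separate (no shared area or edge), so areas and boundary lengths simply add and each stays a separate island — area = 16.52 mm²; (rotated 10° about Z; rotation is an isometry so areas/perimeters/island counts are preserved). At z = 14.28: the r=2 cylinder gives a regular 6-gon of circumradius 2 (constant along its height) (area = (6/2)·2.000²·sin(360°/6) = 10.39 mm²); the cone at (11.5, 3): at t=0.074 of its height the radius interpolates to r₁+(r₂−r₁)t = 11.591, giving a regular 6-gon of that circumradius (area = (6/2)·11.591²·sin(360°/6) = 349.08 mm²); the cone at (12, 5) contributes a regular 6-gon of circumradius 2.844 (interpolated between r1=3 and r2=0.5 at t=0.062) (area = (6/2)·2.844²·sin(360°/6) = 21.02 mm²); the sphere at (3.5, -1.5): section is a regular 6-gon, circumradius = √(r²−h²) = √(6²−4.72²) = 3.704 (area = (6/2)·3.704²·sin(360°/6) = 35.65 mm²); Merging all regions: the regions partially overlap — summed areas 416.14 mm² minus the doubly-counted overlap 48.12 mm² gives 368.03 mm² — area = 368.03 mm²; (whole slice rotated 10° about Z — lengths, areas and connectivity unchanged). Checking containment: at z = 14.28 the cross-section extends beyond the z = 13.2 cross-section by about 351.50 mm².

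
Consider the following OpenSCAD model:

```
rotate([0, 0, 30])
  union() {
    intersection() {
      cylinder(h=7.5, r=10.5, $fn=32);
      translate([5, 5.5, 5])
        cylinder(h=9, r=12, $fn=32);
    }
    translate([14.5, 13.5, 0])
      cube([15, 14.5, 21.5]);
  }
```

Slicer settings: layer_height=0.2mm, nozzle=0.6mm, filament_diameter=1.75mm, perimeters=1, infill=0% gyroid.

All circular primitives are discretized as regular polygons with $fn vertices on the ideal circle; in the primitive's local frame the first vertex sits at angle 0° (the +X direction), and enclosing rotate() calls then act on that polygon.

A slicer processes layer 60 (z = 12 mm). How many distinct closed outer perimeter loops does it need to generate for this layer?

At z = 12 mm: the cylinder is absent (z outside [0, 7.5]); the r=12 cylinder at (5, 5.5) gives a regular 32-gon of circumradius 12 (constant along its height); Taking the intersection: at least one operand is absent at this height, so nothing remains; the 15×14.5 cube at (14.5, 13.5) contributes its full rectangle; Merging all regions: only the 15×14.5 cube at (14.5, 13.5) is present, so the union is just that shape — 1 connected region; (rotated 30° about Z; rotation is an isometry so areas/perimeters/island counts are preserved). The result has 1 disconnected region.

1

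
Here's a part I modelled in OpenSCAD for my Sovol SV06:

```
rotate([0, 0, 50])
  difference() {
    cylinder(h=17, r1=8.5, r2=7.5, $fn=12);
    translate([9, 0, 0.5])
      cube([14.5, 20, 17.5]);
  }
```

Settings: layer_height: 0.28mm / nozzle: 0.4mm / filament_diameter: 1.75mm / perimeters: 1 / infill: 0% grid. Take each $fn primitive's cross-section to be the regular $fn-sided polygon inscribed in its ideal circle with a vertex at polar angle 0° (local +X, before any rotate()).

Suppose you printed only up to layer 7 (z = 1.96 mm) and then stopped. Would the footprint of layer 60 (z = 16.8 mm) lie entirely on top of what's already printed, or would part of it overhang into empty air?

entirely on top

Compare the two slices. At z = 1.96: the cone: at t=0.115 of its height the radius interpolates to r₁+(r₂−r₁)t = 8.385, giving a regular 12-gon of that circumradius (area = (12/2)·8.385²·sin(360°/12) = 210.91 mm²); the cube at (9, 0) (footprint 14.5×20) is included at this height (area 290.00 mm²); After the difference (first − rest): starting from the cone (210.91 mm²), the 14.5×20 cube at (9, 0) misses the remaining region (no effect) — area = 210.91 mm²; (rotated 50° about Z; rotation is an isometry so areas/perimeters/island counts are preserved). At z = 16.8: the cone contributes a regular 12-gon of circumradius 7.512 (interpolated between r1=8.5 and r2=7.5 at t=0.988) (area = (12/2)·7.512²·sin(360°/12) = 169.28 mm²); the cube at (9, 0) is present — its section is the full 14.5×20 rectangle (area 290.00 mm²); Taking the first minus the rest: starting from the cone (169.28 mm²), the 14.5×20 cube at (9, 0) misses the remaining region (no effect) — area = 169.28 mm²; (whole slice rotated 50° about Z — lengths, areas and connectivity unchanged). Checking containment: the cross-section at z = 16.8 is a subset of the cross-section at z = 1.96.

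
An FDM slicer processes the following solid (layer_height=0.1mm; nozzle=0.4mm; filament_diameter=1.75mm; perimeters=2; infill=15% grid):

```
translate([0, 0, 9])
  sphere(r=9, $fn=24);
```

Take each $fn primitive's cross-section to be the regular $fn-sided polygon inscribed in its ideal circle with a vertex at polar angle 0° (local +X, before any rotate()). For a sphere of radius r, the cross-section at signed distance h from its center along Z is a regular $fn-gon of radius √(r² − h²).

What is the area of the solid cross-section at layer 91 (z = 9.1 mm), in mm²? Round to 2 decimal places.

251.54 mm²

At z = 9.1 mm: the r=9 sphere slices to a regular 24-gon of circumradius 8.999 (√(r²−h²) with h=0.1 from center) (area = (24/2)·8.999²·sin(360°/24) = 251.54 mm²). Overall, the cross-section is a single solid region. Net area = 251.54 mm².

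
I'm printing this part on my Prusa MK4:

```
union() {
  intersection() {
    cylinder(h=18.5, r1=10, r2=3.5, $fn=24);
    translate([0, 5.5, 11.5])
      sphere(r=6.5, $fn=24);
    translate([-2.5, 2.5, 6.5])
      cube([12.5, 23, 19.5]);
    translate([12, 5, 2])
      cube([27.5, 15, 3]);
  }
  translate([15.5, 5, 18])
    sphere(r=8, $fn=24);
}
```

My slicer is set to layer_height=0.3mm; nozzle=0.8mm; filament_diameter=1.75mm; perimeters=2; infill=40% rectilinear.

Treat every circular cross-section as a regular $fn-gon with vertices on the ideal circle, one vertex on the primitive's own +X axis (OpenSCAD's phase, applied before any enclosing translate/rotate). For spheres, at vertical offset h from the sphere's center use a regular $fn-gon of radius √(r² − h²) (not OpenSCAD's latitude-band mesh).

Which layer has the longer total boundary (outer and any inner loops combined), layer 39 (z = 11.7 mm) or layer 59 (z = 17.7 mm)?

layer 59 (z = 17.7 mm)

Layer 39 (z = 11.7): the cone (r1=10→r2=3.5) has section circumradius 5.889 here — a regular 24-gon (perimeter = 2·24·5.889·sin(180°/24) = 36.90 mm); the sphere at (0, 5.5): section is a regular 24-gon, circumradius = √(r²−h²) = √(6.5²−0.2²) = 6.497 (perimeter = 2·24·6.497·sin(180°/24) = 40.70 mm); the 12.5×23 cube at (-2.5, 2.5) contributes its full rectangle (perimeter 71.00 mm); the cube at (12, 5) does not reach this height (z outside [2, 5]); Keeping only the common overlap: at least one operand is absent at this height, so nothing remains; the sphere at (15.5, 5): section is a regular 24-gon, circumradius = √(r²−h²) = √(8²−6.3²) = 4.931 (perimeter = 2·24·4.931·sin(180°/24) = 30.89 mm); Taking the union: only the r=8 sphere at (15.5, 5) is present, so the union is just that shape — boundary = 30.89 mm. So its perimeter = 30.89 mm. Layer 59 (z = 17.7): the cone: at t=0.957 of its height the radius interpolates to r₁+(r₂−r₁)t = 3.781, giving a regular 24-gon of that circumradius (perimeter = 2·24·3.781·sin(180°/24) = 23.69 mm); the r=6.5 sphere at (0, 5.5) slices to a regular 24-gon of circumradius 1.952 (√(r²−h²) with h=6.2 from center) (perimeter = 2·24·1.952·sin(180°/24) = 12.23 mm); the cube at (-2.5, 2.5) (footprint 12.5×23) is included at this height (perimeter 71.00 mm); the cube at (12, 5) is not intersected at this z (z outside [2, 5]); After intersecting: at least one operand is absent at this height, so nothing remains; the r=8 sphere at (15.5, 5) slices to a regular 24-gon of circumradius 7.994 (√(r²−h²) with h=0.3 from center) (perimeter = 2·24·7.994·sin(180°/24) = 50.09 mm); Taking the union: only the r=8 sphere at (15.5, 5) is present, so the union is just that shape — boundary = 50.09 mm. So its perimeter = 50.09 mm. Layer 59 is larger (50.09 vs 30.89 mm).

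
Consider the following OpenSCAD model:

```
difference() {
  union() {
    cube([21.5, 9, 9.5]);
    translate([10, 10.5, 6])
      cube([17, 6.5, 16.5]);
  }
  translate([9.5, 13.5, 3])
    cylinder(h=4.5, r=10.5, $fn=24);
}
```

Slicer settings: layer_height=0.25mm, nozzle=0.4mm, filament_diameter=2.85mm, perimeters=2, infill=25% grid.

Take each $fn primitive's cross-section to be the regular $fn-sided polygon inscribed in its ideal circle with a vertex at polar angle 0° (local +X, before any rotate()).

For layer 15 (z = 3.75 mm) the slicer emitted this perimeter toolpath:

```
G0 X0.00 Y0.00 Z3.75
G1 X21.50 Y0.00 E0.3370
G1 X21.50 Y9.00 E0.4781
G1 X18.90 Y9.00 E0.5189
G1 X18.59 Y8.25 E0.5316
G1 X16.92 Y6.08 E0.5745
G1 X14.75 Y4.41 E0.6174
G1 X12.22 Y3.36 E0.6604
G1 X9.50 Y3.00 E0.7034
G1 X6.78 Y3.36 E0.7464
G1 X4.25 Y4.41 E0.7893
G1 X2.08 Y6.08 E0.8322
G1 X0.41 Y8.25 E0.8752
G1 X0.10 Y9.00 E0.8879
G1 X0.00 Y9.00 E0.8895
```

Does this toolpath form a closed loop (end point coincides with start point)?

Start point (G0): (0.00, 0.00). End point (last G1): the path does not return to the start — open.

no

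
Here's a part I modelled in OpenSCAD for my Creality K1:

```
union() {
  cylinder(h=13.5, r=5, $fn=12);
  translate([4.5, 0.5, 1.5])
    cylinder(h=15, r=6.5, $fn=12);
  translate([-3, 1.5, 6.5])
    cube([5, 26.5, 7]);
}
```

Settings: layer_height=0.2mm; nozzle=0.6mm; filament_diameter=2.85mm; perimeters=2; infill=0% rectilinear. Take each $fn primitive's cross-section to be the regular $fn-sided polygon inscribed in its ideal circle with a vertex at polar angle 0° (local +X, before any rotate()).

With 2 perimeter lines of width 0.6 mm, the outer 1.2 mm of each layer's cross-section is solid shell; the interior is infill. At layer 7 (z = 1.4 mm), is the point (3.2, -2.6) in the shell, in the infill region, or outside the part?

shell

At z = 1.4 mm: the r=5 cylinder contributes a regular 12-gon of circumradius 5; the cylinder at (4.5, 0.5) is absent (z outside [1.5, 16.5]); the cube at (-3, 1.5) is not intersected at this z (z outside [6.5, 13.5]); Merging all regions: only the r=5 cylinder is present, so the union is just that shape — 1 connected region. Overall, the cross-section is a single solid region. The nearest boundary edge runs (2.50, -4.33)→(4.33, -2.50); distance from the point to it = 0.73 mm. The point is inside the cross-section, 0.73 mm from the nearest boundary — within the 1.2 mm shell band (2 × 0.6).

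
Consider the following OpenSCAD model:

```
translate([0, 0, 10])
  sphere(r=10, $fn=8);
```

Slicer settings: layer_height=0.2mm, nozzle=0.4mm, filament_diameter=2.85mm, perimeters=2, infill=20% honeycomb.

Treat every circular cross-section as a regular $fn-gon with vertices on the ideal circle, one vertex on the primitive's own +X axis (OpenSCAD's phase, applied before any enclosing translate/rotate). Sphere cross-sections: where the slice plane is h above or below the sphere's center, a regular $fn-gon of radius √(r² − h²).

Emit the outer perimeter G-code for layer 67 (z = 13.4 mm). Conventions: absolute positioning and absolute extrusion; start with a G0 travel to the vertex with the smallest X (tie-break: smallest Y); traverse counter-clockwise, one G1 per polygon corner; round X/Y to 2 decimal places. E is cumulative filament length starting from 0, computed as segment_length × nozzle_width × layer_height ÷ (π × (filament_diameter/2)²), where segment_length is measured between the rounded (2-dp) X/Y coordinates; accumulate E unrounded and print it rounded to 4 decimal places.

G0 X-9.40 Y0.00 Z13.40
G1 X-6.65 Y-6.65 E0.0902
G1 X0.00 Y-9.40 E0.1805
G1 X6.65 Y-6.65 E0.2707
G1 X9.40 Y0.00 E0.3610
G1 X6.65 Y6.65 E0.4512
G1 X0.00 Y9.40 E0.5415
G1 X-6.65 Y6.65 E0.6317
G1 X-9.40 Y0.00 E0.7219

At z = 13.4 mm: the r=10 sphere contributes a regular 8-gon of circumradius √(10²−3.4²) = 9.404. The outline is a single polygon with 8 vertices. Extrusion per mm of travel: 0.4 × 0.2 / (π × 1.425²) = 0.012540. Accumulating E over each segment gives final E = 0.7219.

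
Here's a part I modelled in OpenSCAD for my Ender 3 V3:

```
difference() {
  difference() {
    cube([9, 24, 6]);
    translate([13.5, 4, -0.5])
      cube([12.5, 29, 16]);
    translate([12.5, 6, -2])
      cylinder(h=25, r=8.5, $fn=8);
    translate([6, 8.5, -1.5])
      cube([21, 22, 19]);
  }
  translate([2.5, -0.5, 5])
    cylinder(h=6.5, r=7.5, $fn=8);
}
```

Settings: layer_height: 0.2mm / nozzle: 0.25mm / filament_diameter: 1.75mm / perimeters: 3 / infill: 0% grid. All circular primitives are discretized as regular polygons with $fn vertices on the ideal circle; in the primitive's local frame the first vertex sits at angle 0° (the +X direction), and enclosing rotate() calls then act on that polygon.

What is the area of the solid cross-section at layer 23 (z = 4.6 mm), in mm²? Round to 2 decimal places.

134.63 mm²

At z = 4.6 mm: the cube is present — its section is the full 9×24 rectangle (area 216.00 mm²); the cube at (13.5, 4) (footprint 12.5×29) is included at this height (area 362.50 mm²); the cylinder at (12.5, 6): section is a regular 8-gon, circumradius r=8.5 (area = (8/2)·8.500²·sin(360°/8) = 204.35 mm²); the 21×22 cube at (6, 8.5) contributes its full rectangle (area 462.00 mm²); Taking the first minus the rest: starting from the 9×24 cube (216.00 mm²), the 12.5×29 cube at (13.5, 4) misses the remaining region (no effect); the r=8.5 cylinder at (12.5, 6) partially overlaps it — only the 46.42 mm² overlap (of its 204.35 mm²) is removed, clipping the outline; the 21×22 cube at (6, 8.5) partially overlaps it — only the 34.95 mm² overlap (of its 462.00 mm²) is removed, clipping the outline — area = 134.63 mm²; the cylinder at (2.5, -0.5) does not reach this height (z outside [5, 11.5]); After the difference (first − rest): none of the subtracted shapes is present at this height, so that combined region is unchanged — area = 134.63 mm². Overall, the cross-section is a single solid region. Net area = 134.63 mm².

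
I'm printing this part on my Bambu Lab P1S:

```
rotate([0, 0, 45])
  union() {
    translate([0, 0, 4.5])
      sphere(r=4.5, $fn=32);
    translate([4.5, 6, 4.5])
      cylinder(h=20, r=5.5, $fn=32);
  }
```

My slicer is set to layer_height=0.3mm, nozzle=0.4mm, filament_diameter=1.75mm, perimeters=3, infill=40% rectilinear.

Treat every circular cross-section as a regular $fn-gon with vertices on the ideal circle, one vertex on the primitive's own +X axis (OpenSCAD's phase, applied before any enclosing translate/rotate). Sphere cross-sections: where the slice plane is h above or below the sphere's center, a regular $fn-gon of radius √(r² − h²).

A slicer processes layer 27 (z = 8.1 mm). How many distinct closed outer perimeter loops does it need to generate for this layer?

1

At z = 8.1 mm: the r=4.5 sphere slices to a regular 32-gon of circumradius 2.700 (√(r²−h²) with h=3.6 from center); the r=5.5 cylinder at (4.5, 6) contributes a regular 32-gon of circumradius 5.5; Merging all regions: the regions partially overlap (shared area 1.37 mm²), so overlapping operands fuse into one piece — 1 connected region; (whole slice rotated 45° about Z — lengths, areas and connectivity unchanged). The result has 1 disconnected region.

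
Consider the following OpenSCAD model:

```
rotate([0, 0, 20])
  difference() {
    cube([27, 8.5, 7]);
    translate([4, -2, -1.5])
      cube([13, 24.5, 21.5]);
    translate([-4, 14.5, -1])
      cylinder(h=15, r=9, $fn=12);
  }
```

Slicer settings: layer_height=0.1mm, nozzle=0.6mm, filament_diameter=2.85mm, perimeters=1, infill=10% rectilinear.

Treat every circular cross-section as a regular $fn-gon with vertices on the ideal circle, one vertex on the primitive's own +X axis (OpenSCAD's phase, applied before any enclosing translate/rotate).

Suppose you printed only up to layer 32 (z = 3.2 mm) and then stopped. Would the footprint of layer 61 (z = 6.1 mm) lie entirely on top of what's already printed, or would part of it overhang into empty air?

entirely on top

Compare the two slices. At z = 3.2: the 27×8.5 cube contributes its full rectangle (area 229.50 mm²); the cube at (4, -2) (footprint 13×24.5) is included at this height (area 318.50 mm²); the r=9 cylinder at (-4, 14.5) contributes a regular 12-gon of circumradius 9 (area = (12/2)·9.000²·sin(360°/12) = 243.00 mm²); Subtracting the remaining from the first: starting from the 27×8.5 cube (229.50 mm²), the 13×24.5 cube at (4, -2) partially overlaps it — only the 110.50 mm² overlap (of its 318.50 mm²) is removed, clipping the outline; the r=9 cylinder at (-4, 14.5) partially overlaps it — only the 2.54 mm² overlap (of its 243.00 mm²) is removed, clipping the outline — area = 116.46 mm²; (whole slice rotated 20° about Z — lengths, areas and connectivity unchanged). At z = 6.1: the cube (footprint 27×8.5) is included at this height (area 229.50 mm²); the 13×24.5 cube at (4, -2) contributes its full rectangle (area 318.50 mm²); the r=9 cylinder at (-4, 14.5) contributes a regular 12-gon of circumradius 9 (area = (12/2)·9.000²·sin(360°/12) = 243.00 mm²); Subtracting the remaining from the first: starting from the 27×8.5 cube (229.50 mm²), the 13×24.5 cube at (4, -2) partially overlaps it — only the 110.50 mm² overlap (of its 318.50 mm²) is removed, clipping the outline; the r=9 cylinder at (-4, 14.5) partially overlaps it — only the 2.54 mm² overlap (of its 243.00 mm²) is removed, clipping the outline — area = 116.46 mm²; (whole slice rotated 20° about Z — lengths, areas and connectivity unchanged). Checking containment: the cross-section at z = 6.1 is a subset of the cross-section at z = 3.2.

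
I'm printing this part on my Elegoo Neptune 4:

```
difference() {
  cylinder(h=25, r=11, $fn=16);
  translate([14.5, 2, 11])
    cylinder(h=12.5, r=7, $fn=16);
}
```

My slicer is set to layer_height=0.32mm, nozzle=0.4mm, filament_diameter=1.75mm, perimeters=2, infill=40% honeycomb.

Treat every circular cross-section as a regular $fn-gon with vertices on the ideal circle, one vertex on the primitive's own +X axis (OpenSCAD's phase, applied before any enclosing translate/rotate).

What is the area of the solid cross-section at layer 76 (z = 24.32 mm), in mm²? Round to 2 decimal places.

At z = 24.32 mm: the r=11 cylinder gives a regular 16-gon of circumradius 11 (constant along its height) (area = (16/2)·11.000²·sin(360°/16) = 370.44 mm²); the cylinder at (14.5, 2) does not reach this height (z outside [11, 23.5]); After the difference (first − rest): none of the subtracted shapes is present at this height, so the r=11 cylinder is unchanged — area = 370.44 mm². Overall, the cross-section is a single solid region. Net area = 370.44 mm².

370.44 mm²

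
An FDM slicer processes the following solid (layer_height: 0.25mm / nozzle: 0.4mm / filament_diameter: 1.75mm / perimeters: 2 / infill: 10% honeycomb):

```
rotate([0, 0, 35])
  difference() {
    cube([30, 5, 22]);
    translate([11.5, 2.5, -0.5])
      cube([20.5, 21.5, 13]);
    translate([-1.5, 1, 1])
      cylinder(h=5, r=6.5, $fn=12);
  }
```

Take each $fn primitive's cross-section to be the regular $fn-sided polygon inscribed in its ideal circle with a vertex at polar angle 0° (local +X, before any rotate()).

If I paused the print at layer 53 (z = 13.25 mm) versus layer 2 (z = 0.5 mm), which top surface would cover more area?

Layer 53 (z = 13.25): the cube is present — its section is the full 30×5 rectangle (area 150.00 mm²); the cube at (11.5, 2.5) is not intersected at this z (z outside [-0.5, 12.5]); the cylinder at (-1.5, 1) is absent (z outside [1, 6]); Subtracting the remaining from the first: none of the subtracted shapes is present at this height, so the 30×5 cube is unchanged — area = 150.00 mm²; (whole slice rotated 35° about Z — lengths, areas and connectivity unchanged). So its area = 150.00 mm². Layer 2 (z = 0.5): the cube is present — its section is the full 30×5 rectangle (area 150.00 mm²); the cube at (11.5, 2.5) (footprint 20.5×21.5) is included at this height (area 440.75 mm²); the cylinder at (-1.5, 1) is not intersected at this z (z outside [1, 6]); Taking the first minus the rest: starting from the 30×5 cube (150.00 mm²), the 20.5×21.5 cube at (11.5, 2.5) partially overlaps it — only the 46.25 mm² overlap (of its 440.75 mm²) is removed, clipping the outline — area = 103.75 mm²; (whole slice rotated 35° about Z — lengths, areas and connectivity unchanged). So its area = 103.75 mm². Layer 53 is larger (150.00 vs 103.75 mm²).

layer 53 (z = 13.25 mm)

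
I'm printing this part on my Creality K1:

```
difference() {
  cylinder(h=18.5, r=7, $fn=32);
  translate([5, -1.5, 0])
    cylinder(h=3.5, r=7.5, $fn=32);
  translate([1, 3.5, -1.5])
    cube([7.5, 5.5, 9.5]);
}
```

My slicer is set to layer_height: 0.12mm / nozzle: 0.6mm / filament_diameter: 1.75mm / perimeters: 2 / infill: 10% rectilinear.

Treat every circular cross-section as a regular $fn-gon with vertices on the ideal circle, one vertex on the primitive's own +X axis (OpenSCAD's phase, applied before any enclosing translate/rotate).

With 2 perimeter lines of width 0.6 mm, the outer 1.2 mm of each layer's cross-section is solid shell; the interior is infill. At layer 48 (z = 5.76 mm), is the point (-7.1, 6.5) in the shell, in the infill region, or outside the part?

At z = 5.76 mm: the r=7 cylinder contributes a regular 32-gon of circumradius 7; the cylinder at (5, -1.5) does not reach this height (z outside [0, 3.5]); the cube at (1, 3.5) is present — its section is the full 7.5×5.5 rectangle; Subtracting the remaining from the first: starting from the r=7 cylinder, the 7.5×5.5 cube at (1, 3.5) partially overlaps it — only the 11.43 mm² overlap (of its 41.25 mm²) is removed, clipping the outline — 1 connected region. Overall, the cross-section is a single solid region. The nearest boundary edge runs (-5.82, 3.89)→(-4.95, 4.95); distance from the point to it = 2.65 mm. The point is not inside any of the regions above, so it lies outside the cross-section (2.65 mm from the nearest boundary).

outside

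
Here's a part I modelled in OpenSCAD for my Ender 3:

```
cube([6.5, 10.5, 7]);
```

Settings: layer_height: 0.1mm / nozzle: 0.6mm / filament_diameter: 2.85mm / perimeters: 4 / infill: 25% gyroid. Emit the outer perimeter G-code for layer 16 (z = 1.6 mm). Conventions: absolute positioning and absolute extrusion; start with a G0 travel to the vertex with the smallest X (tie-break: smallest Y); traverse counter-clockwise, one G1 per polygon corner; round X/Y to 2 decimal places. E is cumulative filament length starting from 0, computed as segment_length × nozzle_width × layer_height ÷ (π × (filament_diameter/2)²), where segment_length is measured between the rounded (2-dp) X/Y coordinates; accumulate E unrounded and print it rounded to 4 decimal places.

G0 X0.00 Y0.00 Z1.60
G1 X6.50 Y0.00 E0.0611
G1 X6.50 Y10.50 E0.1599
G1 X0.00 Y10.50 E0.2210
G1 X0.00 Y0.00 E0.3198

At z = 1.6 mm: the cube is present — its section is the full 6.5×10.5 rectangle. The outline is a single polygon with 4 vertices. Extrusion per mm of travel: 0.6 × 0.1 / (π × 1.425²) = 0.009405. Accumulating E over each segment gives final E = 0.3198.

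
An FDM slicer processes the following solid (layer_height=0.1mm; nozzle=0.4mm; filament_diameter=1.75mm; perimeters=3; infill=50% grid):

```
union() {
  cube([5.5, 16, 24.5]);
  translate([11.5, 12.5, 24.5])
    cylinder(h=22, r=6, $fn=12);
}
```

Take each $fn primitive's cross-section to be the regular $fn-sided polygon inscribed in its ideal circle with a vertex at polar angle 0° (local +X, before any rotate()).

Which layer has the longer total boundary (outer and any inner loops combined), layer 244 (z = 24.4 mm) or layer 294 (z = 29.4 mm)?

layer 244 (z = 24.4 mm)

Layer 244 (z = 24.4): the cube (footprint 5.5×16) is included at this height (perimeter 43.00 mm); the cylinder at (11.5, 12.5) does not reach this height (z outside [24.5, 46.5]); Taking the union: only the 5.5×16 cube is present, so the union is just that shape — boundary = 43.00 mm. So its perimeter = 43.00 mm. Layer 294 (z = 29.4): the cube is absent (z outside [0, 24.5]); the r=6 cylinder at (11.5, 12.5) contributes a regular 12-gon of circumradius 6 (perimeter = 2·12·6.000·sin(180°/12) = 37.27 mm); Taking the union: only the r=6 cylinder at (11.5, 12.5) is present, so the union is just that shape — boundary = 37.27 mm. So its perimeter = 37.27 mm. Layer 244 is larger (43.00 vs 37.27 mm).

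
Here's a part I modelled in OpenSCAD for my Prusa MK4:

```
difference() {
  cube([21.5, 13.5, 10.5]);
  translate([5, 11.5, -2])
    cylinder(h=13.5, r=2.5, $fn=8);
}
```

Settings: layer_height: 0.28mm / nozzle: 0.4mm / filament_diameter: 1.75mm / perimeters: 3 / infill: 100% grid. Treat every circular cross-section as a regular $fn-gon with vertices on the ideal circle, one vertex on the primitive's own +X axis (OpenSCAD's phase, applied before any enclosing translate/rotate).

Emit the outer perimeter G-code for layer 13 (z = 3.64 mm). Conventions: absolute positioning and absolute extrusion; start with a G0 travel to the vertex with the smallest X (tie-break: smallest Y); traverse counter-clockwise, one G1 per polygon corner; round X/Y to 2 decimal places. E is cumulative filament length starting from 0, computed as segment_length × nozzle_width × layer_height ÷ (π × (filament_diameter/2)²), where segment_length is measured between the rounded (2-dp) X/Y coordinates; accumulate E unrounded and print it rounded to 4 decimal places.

G0 X0.00 Y0.00 Z3.64
G1 X21.50 Y0.00 E1.0011
G1 X21.50 Y13.50 E1.6297
G1 X6.21 Y13.50 E2.3417
G1 X6.77 Y13.27 E2.3699
G1 X7.50 Y11.50 E2.4591
G1 X6.77 Y9.73 E2.5482
G1 X5.00 Y9.00 E2.6374
G1 X3.23 Y9.73 E2.7265
G1 X2.50 Y11.50 E2.8157
G1 X3.23 Y13.27 E2.9048
G1 X3.79 Y13.50 E2.9330
G1 X0.00 Y13.50 E3.1095
G1 X0.00 Y0.00 E3.7381

At z = 3.64 mm: the 21.5×13.5 cube contributes its full rectangle; the r=2.5 cylinder at (5, 11.5) gives a regular 8-gon of circumradius 2.5 (constant along its height); After the difference (first − rest): starting from the 21.5×13.5 cube, the r=2.5 cylinder at (5, 11.5) partially overlaps it — only the 17.07 mm² overlap (of its 17.68 mm²) is removed, clipping the outline — 1 connected region. The outline is a single polygon with 13 vertices. Extrusion per mm of travel: 0.4 × 0.28 / (π × 0.875²) = 0.046564. Accumulating E over each segment gives final E = 3.7381.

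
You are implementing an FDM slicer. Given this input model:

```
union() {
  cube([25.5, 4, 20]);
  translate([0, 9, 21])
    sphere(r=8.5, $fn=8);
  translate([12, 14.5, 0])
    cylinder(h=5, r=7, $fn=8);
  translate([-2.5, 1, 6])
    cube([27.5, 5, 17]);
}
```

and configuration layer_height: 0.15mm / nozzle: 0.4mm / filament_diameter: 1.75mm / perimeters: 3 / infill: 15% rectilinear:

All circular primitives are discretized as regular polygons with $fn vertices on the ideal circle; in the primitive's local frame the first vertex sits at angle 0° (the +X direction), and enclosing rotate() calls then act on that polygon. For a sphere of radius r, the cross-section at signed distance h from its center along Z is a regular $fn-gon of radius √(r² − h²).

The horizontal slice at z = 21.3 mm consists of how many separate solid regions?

1

At z = 21.3 mm: the cube does not reach this height (z outside [0, 20]); the sphere at (0, 9): section is a regular 8-gon, circumradius = √(r²−h²) = √(8.5²−0.3²) = 8.495; the cylinder at (12, 14.5) is absent (z outside [0, 5]); the 27.5×5 cube at (-2.5, 1) contributes its full rectangle; Combining (union): the regions partially overlap (shared area 39.26 mm²), so overlapping operands fuse into one piece — 1 connected region. The result has 1 disconnected region.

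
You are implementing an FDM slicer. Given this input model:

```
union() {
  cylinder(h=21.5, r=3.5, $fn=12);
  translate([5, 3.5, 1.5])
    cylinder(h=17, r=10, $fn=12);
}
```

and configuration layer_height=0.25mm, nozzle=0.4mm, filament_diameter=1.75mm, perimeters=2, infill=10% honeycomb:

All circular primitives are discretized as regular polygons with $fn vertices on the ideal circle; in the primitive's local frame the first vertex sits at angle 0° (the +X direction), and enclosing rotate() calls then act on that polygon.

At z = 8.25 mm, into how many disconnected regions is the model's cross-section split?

At z = 8.25 mm: the r=3.5 cylinder contributes a regular 12-gon of circumradius 3.5; the cylinder at (5, 3.5): section is a regular 12-gon, circumradius r=10; Taking the union: the r=3.5 cylinder lies entirely inside the r=10 cylinder at (5, 3.5), so the union is just the r=10 cylinder at (5, 3.5) — 1 connected region. The result has 1 disconnected region.

1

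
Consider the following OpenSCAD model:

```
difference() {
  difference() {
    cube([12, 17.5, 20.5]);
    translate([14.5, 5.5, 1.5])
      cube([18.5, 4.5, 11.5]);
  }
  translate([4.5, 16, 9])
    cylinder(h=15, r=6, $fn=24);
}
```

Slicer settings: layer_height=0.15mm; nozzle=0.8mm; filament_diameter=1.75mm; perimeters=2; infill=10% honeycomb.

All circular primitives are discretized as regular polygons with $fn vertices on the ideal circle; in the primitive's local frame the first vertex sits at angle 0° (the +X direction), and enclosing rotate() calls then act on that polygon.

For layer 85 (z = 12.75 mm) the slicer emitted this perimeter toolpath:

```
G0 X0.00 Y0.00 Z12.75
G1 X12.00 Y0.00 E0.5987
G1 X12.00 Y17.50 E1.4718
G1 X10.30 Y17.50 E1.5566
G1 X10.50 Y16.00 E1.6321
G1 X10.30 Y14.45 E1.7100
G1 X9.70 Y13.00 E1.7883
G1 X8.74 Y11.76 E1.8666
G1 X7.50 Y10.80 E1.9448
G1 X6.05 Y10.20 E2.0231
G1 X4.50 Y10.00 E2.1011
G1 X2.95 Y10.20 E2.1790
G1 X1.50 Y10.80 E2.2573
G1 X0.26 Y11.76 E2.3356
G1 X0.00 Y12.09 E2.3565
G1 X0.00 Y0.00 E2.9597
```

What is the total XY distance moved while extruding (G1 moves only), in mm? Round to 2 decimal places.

Sum the Euclidean lengths of each G1 segment: total = 59.32 mm.

59.32 mm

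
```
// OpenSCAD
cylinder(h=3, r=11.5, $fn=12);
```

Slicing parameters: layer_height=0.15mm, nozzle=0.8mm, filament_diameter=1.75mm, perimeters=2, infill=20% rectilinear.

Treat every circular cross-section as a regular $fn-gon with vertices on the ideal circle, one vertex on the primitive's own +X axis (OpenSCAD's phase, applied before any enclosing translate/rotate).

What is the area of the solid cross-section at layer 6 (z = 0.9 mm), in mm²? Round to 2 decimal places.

At z = 0.9 mm: the r=11.5 cylinder contributes a regular 12-gon of circumradius 11.5 (area = (12/2)·11.500²·sin(360°/12) = 396.75 mm²). Overall, the cross-section is a single solid region. Net area = 396.75 mm².

396.75 mm²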